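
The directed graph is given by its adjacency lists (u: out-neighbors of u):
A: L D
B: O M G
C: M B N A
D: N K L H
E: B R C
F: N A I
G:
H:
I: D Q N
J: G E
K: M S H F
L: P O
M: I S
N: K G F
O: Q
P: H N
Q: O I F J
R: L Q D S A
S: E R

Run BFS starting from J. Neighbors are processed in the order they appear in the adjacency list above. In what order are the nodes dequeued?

Visit J; enqueue G, E → queue [G, E]
Visit G → queue [E]
Visit E; enqueue B, R, C → queue [B, R, C]
Visit B; enqueue O, M → queue [R, C, O, M]
Visit R; enqueue L, Q, D, S, A → queue [C, O, M, L, Q, D, S, A]
Visit C; enqueue N → queue [O, M, L, Q, D, S, A, N]
Visit O → queue [M, L, Q, D, S, A, N]
Visit M; enqueue I → queue [L, Q, D, S, A, N, I]
Visit L; enqueue P → queue [Q, D, S, A, N, I, P]
Visit Q; enqueue F → queue [D, S, A, N, I, P, F]
Visit D; enqueue K, H → queue [S, A, N, I, P, F, K, H]
Visit S → queue [A, N, I, P, F, K, H]
Visit A → queue [N, I, P, F, K, H]
Visit N → queue [I, P, F, K, H]
Visit I → queue [P, F, K, H]
Visit P → queue [F, K, H]
Visit F → queue [K, H]
Visit K → queue [H]
Visit H → queue []

J, G, E, B, R, C, O, M, L, Q, D, S, A, N, I, P, F, K, H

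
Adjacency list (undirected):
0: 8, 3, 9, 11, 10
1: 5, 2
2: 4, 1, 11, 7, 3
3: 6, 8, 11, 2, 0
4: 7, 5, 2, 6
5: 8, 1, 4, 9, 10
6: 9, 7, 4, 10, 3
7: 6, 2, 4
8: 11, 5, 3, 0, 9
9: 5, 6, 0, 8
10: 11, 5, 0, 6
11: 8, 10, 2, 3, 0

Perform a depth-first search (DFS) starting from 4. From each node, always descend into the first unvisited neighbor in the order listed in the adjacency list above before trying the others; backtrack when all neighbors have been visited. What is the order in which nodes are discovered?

4, 7, 6, 9, 5, 8, 11, 10, 0, 3, 2, 1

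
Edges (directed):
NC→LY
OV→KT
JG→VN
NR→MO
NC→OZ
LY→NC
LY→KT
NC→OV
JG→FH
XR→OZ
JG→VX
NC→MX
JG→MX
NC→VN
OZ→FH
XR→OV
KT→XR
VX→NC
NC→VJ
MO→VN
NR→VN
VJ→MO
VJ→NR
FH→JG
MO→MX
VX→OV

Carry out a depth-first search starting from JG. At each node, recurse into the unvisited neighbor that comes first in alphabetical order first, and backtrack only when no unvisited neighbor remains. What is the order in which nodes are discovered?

JG -> FH -> MX -> VN -> VX -> NC -> LY -> KT -> XR -> OV -> OZ -> VJ -> MO -> NR

Visit JG
JG → FH
JG → MX
JG → VN
JG → VX
VX → NC
NC → LY
LY → KT
KT → XR
XR → OV
XR → OZ
NC → VJ
VJ → MO
VJ → NR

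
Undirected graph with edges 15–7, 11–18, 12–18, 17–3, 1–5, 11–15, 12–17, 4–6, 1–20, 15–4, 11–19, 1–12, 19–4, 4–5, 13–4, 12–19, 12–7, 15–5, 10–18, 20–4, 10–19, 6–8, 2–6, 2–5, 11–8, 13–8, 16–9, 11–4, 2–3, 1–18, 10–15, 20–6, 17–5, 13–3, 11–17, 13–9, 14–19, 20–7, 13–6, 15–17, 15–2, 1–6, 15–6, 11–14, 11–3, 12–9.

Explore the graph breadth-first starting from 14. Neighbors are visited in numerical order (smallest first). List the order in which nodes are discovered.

Visit 14; enqueue 11, 19 → queue [11, 19]
Visit 11; enqueue 3, 4, 8, 15, 17, 18 → queue [19, 3, 4, 8, 15, 17, 18]
Visit 19; enqueue 10, 12 → queue [3, 4, 8, 15, 17, 18, 10, 12]
Visit 3; enqueue 2, 13 → queue [4, 8, 15, 17, 18, 10, 12, 2, 13]
Visit 4; enqueue 5, 6, 20 → queue [8, 15, 17, 18, 10, 12, 2, 13, 5, 6, 20]
Visit 8 → queue [15, 17, 18, 10, 12, 2, 13, 5, 6, 20]
Visit 15; enqueue 7 → queue [17, 18, 10, 12, 2, 13, 5, 6, 20, 7]
Visit 17 → queue [18, 10, 12, 2, 13, 5, 6, 20, 7]
Visit 18; enqueue 1 → queue [10, 12, 2, 13, 5, 6, 20, 7, 1]
Visit 10 → queue [12, 2, 13, 5, 6, 20, 7, 1]
Visit 12; enqueue 9 → queue [2, 13, 5, 6, 20, 7, 1, 9]
Visit 2 → queue [13, 5, 6, 20, 7, 1, 9]
Visit 13 → queue [5, 6, 20, 7, 1, 9]
Visit 5 → queue [6, 20, 7, 1, 9]
Visit 6 → queue [20, 7, 1, 9]
Visit 20 → queue [7, 1, 9]
Visit 7 → queue [1, 9]
Visit 1 → queue [9]
Visit 9; enqueue 16 → queue [16]
Visit 16 → queue []

14, 11, 19, 3, 4, 8, 15, 17, 18, 10, 12, 2, 13, 5, 6, 20, 7, 1, 9, 16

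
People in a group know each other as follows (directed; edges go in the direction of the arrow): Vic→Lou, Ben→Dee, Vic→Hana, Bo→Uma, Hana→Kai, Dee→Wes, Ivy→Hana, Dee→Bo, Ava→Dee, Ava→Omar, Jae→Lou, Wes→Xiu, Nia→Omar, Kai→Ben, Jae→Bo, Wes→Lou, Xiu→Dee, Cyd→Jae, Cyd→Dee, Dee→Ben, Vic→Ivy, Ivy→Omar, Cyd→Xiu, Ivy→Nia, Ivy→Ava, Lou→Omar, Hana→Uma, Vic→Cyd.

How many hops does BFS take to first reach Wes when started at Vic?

3

Level 0: Vic
Level 1: Cyd, Hana, Ivy, Lou
Level 2: Ava, Dee, Jae, Kai, Nia, Omar, Uma, Xiu
Level 3: Ben, Bo, Wes
Wes first appears at level 3.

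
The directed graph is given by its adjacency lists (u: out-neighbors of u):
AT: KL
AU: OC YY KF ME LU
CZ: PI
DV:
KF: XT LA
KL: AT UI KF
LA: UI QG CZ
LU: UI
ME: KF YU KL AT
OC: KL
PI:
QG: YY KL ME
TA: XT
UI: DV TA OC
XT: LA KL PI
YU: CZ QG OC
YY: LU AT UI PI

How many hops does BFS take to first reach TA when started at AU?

Level 0: AU
Level 1: KF, LU, ME, OC, YY
Level 2: AT, KL, LA, PI, UI, XT, YU
Level 3: CZ, DV, QG, TA
TA first appears at level 3.

3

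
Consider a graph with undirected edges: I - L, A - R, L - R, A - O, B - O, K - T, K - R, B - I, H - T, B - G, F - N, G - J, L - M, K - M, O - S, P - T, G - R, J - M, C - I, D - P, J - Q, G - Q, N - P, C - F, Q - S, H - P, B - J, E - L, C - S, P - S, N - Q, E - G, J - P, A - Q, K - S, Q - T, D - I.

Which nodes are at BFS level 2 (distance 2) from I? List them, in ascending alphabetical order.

Level 0: I
Level 1: B, C, D, L
Level 2: E, F, G, J, M, O, P, R, S
Level 3: A, H, K, N, Q, T

E, F, G, J, M, O, P, R, S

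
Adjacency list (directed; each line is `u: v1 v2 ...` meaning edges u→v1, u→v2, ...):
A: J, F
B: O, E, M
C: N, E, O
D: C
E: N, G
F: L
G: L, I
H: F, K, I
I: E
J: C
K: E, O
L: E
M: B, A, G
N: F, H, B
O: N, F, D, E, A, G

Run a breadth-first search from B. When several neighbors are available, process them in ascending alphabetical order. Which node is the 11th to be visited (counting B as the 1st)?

Visit B; enqueue E, M, O → queue [E, M, O]
Visit E; enqueue G, N → queue [M, O, G, N]
Visit M; enqueue A → queue [O, G, N, A]
Visit O; enqueue D, F → queue [G, N, A, D, F]
Visit G; enqueue I, L → queue [N, A, D, F, I, L]
Visit N; enqueue H → queue [A, D, F, I, L, H]
Visit A; enqueue J → queue [D, F, I, L, H, J]
Visit D; enqueue C → queue [F, I, L, H, J, C]
Visit F → queue [I, L, H, J, C]
Visit I → queue [L, H, J, C]
Visit L → queue [H, J, C]
Visit H; enqueue K → queue [J, C, K]
Visit J → queue [C, K]
Visit C → queue [K]
Visit K → queue []

Visit order: B, E, M, O, G, N, A, D, F, I, L, H, J, C, K

L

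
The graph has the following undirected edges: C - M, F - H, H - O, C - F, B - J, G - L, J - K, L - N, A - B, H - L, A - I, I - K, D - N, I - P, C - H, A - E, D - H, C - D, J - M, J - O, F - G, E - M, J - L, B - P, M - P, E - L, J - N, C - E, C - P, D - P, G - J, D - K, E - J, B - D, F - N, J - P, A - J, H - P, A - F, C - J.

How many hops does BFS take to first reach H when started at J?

Level 0: J
Level 1: A, B, C, E, G, K, L, M, N, O, P
Level 2: D, F, H, I
H first appears at level 2.

2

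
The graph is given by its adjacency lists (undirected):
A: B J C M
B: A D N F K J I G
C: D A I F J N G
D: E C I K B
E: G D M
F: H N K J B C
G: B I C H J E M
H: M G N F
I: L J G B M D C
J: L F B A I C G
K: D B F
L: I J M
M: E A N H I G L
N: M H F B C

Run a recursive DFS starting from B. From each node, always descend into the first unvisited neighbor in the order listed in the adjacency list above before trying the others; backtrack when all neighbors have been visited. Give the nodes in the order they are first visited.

B A J L I G C D E M N H F K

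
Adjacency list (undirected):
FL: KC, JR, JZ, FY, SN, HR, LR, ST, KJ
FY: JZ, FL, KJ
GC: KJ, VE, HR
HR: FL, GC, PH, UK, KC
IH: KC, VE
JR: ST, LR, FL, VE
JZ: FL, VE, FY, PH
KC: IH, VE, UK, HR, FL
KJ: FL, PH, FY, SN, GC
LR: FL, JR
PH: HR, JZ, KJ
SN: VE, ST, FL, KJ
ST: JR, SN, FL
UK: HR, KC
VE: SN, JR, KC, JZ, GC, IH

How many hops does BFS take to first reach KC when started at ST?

Level 0: ST
Level 1: FL, JR, SN
Level 2: FY, HR, JZ, KC, KJ, LR, VE
Level 3: GC, IH, PH, UK
KC first appears at level 2.

2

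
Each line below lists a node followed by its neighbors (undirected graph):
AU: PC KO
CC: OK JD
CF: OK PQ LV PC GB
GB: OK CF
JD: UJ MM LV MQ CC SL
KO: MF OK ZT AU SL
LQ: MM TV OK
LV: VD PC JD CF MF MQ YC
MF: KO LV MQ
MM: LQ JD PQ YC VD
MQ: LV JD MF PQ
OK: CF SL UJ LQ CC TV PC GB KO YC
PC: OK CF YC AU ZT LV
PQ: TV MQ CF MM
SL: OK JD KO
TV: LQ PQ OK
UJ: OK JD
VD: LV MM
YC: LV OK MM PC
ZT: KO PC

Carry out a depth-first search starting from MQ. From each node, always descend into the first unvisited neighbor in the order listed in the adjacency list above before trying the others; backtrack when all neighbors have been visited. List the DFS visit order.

Visit MQ
MQ → LV
LV → VD
VD → MM
MM → LQ
LQ → TV
TV → PQ
PQ → CF
CF → OK
OK → SL
SL → JD
JD → UJ
JD → CC
SL → KO
KO → MF
KO → ZT
ZT → PC
PC → YC
PC → AU
OK → GB

MQ → LV → VD → MM → LQ → TV → PQ → CF → OK → SL → JD → UJ → CC → KO → MF → ZT → PC → YC → AU → GB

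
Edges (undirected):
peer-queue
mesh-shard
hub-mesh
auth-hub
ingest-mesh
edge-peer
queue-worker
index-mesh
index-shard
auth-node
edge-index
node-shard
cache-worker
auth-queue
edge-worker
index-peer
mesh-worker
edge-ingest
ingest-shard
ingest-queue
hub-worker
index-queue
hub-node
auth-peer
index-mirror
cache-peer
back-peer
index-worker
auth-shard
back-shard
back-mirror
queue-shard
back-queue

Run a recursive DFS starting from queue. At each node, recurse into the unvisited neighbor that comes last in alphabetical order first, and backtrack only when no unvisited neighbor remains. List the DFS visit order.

Visit queue
queue → worker
worker → mesh
mesh → shard
shard → node
node → hub
hub → auth
auth → peer
peer → index
index → mirror
mirror → back
index → edge
edge → ingest
peer → cache

queue → worker → mesh → shard → node → hub → auth → peer → index → mirror → back → edge → ingest → cache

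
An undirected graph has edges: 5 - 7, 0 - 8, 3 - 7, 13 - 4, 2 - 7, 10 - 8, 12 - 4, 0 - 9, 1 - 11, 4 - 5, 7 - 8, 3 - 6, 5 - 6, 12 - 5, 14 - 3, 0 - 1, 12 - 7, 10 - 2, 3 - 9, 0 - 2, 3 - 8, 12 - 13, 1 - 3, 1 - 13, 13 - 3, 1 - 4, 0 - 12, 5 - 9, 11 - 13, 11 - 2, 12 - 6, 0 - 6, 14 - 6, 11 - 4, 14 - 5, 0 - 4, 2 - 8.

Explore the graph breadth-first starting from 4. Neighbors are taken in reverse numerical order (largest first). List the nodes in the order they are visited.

Visit 4; enqueue 13, 12, 11, 5, 1, 0 → queue [13, 12, 11, 5, 1, 0]
Visit 13; enqueue 3 → queue [12, 11, 5, 1, 0, 3]
Visit 12; enqueue 7, 6 → queue [11, 5, 1, 0, 3, 7, 6]
Visit 11; enqueue 2 → queue [5, 1, 0, 3, 7, 6, 2]
Visit 5; enqueue 14, 9 → queue [1, 0, 3, 7, 6, 2, 14, 9]
Visit 1 → queue [0, 3, 7, 6, 2, 14, 9]
Visit 0; enqueue 8 → queue [3, 7, 6, 2, 14, 9, 8]
Visit 3 → queue [7, 6, 2, 14, 9, 8]
Visit 7 → queue [6, 2, 14, 9, 8]
Visit 6 → queue [2, 14, 9, 8]
Visit 2; enqueue 10 → queue [14, 9, 8, 10]
Visit 14 → queue [9, 8, 10]
Visit 9 → queue [8, 10]
Visit 8 → queue [10]
Visit 10 → queue []

4 -> 13 -> 12 -> 11 -> 5 -> 1 -> 0 -> 3 -> 7 -> 6 -> 2 -> 14 -> 9 -> 8 -> 10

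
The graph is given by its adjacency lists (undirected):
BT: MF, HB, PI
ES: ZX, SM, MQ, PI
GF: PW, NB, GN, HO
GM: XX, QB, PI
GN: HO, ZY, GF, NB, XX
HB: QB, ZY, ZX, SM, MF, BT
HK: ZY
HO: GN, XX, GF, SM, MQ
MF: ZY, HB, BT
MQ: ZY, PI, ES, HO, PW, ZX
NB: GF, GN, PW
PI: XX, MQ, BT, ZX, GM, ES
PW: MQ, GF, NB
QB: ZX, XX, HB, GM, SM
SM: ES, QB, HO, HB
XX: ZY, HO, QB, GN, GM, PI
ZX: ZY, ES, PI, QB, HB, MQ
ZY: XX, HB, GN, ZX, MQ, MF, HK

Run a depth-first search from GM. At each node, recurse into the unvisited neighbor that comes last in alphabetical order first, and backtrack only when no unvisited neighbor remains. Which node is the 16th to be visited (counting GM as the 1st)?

Visit GM
GM → XX
XX → ZY
ZY → ZX
ZX → QB
QB → SM
SM → HO
HO → MQ
MQ → PW
PW → NB
NB → GN
GN → GF
MQ → PI
PI → ES
PI → BT
BT → MF
MF → HB
ZY → HK

Visit order: GM, XX, ZY, ZX, QB, SM, HO, MQ, PW, NB, GN, GF, PI, ES, BT, MF, HB, HK

MF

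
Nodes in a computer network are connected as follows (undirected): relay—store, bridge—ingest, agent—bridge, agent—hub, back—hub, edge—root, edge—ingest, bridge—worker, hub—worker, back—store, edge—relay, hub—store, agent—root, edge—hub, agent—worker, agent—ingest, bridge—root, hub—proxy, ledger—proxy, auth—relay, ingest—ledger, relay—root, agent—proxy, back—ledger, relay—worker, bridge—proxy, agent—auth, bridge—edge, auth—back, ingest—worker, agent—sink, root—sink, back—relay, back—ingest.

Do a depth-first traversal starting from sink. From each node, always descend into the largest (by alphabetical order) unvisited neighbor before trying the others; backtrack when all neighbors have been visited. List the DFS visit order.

sink, root, relay, worker, ingest, ledger, proxy, hub, store, back, auth, agent, bridge, edge

Visit sink
sink → root
root → relay
relay → worker
worker → ingest
ingest → ledger
ledger → proxy
proxy → hub
hub → store
store → back
back → auth
auth → agent
agent → bridge
bridge → edge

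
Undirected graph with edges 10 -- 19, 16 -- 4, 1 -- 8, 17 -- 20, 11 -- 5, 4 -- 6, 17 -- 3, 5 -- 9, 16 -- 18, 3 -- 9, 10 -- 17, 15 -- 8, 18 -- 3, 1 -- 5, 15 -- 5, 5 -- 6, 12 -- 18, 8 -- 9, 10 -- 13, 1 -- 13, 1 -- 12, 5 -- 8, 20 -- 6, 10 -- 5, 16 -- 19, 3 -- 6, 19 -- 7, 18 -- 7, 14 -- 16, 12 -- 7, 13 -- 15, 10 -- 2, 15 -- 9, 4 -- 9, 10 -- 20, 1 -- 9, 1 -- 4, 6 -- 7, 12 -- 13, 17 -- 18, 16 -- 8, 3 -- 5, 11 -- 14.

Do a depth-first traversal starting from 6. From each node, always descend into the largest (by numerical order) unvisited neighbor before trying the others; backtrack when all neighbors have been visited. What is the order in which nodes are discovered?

Visit 6
6 → 20
20 → 17
17 → 18
18 → 16
16 → 19
19 → 10
10 → 13
13 → 15
15 → 9
9 → 8
8 → 5
5 → 11
11 → 14
5 → 3
5 → 1
1 → 12
12 → 7
1 → 4
10 → 2

6 → 20 → 17 → 18 → 16 → 19 → 10 → 13 → 15 → 9 → 8 → 5 → 11 → 14 → 3 → 1 → 12 → 7 → 4 → 2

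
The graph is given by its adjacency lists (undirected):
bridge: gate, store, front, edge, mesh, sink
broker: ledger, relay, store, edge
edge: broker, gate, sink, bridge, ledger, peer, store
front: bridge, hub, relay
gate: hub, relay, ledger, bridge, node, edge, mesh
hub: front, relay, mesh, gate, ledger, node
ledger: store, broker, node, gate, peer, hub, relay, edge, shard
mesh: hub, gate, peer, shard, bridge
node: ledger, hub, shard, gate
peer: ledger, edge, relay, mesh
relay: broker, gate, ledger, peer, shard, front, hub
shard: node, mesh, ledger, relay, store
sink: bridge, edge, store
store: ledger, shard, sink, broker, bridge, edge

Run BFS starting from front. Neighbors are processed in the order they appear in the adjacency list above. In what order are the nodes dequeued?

Visit front; enqueue bridge, hub, relay → queue [bridge, hub, relay]
Visit bridge; enqueue gate, store, edge, mesh, sink → queue [hub, relay, gate, store, edge, mesh, sink]
Visit hub; enqueue ledger, node → queue [relay, gate, store, edge, mesh, sink, ledger, node]
Visit relay; enqueue broker, peer, shard → queue [gate, store, edge, mesh, sink, ledger, node, broker, peer, shard]
Visit gate → queue [store, edge, mesh, sink, ledger, node, broker, peer, shard]
Visit store → queue [edge, mesh, sink, ledger, node, broker, peer, shard]
Visit edge → queue [mesh, sink, ledger, node, broker, peer, shard]
Visit mesh → queue [sink, ledger, node, broker, peer, shard]
Visit sink → queue [ledger, node, broker, peer, shard]
Visit ledger → queue [node, broker, peer, shard]
Visit node → queue [broker, peer, shard]
Visit broker → queue [peer, shard]
Visit peer → queue [shard]
Visit shard → queue []

front, bridge, hub, relay, gate, store, edge, mesh, sink, ledger, node, broker, peer, shard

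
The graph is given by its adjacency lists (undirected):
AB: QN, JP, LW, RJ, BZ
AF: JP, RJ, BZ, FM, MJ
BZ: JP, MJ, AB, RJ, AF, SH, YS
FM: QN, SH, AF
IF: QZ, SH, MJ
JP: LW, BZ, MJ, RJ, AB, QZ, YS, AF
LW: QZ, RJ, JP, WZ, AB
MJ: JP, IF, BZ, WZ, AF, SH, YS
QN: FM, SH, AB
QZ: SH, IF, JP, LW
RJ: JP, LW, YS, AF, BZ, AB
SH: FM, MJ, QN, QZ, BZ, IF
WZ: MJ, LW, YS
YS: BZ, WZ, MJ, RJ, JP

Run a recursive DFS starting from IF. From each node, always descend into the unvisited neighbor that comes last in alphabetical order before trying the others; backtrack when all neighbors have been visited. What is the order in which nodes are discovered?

IF, SH, QZ, LW, WZ, YS, RJ, JP, MJ, BZ, AF, FM, QN, AB

Visit IF
IF → SH
SH → QZ
QZ → LW
LW → WZ
WZ → YS
YS → RJ
RJ → JP
JP → MJ
MJ → BZ
BZ → AF
AF → FM
FM → QN
QN → AB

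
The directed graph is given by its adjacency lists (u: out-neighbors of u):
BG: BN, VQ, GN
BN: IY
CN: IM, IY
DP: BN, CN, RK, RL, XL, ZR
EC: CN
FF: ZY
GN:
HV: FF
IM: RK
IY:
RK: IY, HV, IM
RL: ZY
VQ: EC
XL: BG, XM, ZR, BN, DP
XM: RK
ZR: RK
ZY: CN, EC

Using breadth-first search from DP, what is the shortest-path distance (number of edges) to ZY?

Level 0: DP
Level 1: BN, CN, RK, RL, XL, ZR
Level 2: BG, HV, IM, IY, XM, ZY
Level 3: EC, FF, GN, VQ
ZY first appears at level 2.

2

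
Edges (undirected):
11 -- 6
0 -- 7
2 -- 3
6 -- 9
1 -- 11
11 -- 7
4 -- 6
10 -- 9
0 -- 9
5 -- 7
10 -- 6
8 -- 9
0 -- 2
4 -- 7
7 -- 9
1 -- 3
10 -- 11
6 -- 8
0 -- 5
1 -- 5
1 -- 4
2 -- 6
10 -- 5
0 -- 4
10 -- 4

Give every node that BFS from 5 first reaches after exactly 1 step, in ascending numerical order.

0, 1, 7, 10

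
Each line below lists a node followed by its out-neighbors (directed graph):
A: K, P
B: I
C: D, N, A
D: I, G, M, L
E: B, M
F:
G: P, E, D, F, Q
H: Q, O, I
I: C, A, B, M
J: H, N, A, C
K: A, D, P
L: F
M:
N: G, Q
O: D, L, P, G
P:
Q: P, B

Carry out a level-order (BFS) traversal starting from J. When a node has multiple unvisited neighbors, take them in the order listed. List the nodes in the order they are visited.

Visit J; enqueue H, N, A, C → queue [H, N, A, C]
Visit H; enqueue Q, O, I → queue [N, A, C, Q, O, I]
Visit N; enqueue G → queue [A, C, Q, O, I, G]
Visit A; enqueue K, P → queue [C, Q, O, I, G, K, P]
Visit C; enqueue D → queue [Q, O, I, G, K, P, D]
Visit Q; enqueue B → queue [O, I, G, K, P, D, B]
Visit O; enqueue L → queue [I, G, K, P, D, B, L]
Visit I; enqueue M → queue [G, K, P, D, B, L, M]
Visit G; enqueue E, F → queue [K, P, D, B, L, M, E, F]
Visit K → queue [P, D, B, L, M, E, F]
Visit P → queue [D, B, L, M, E, F]
Visit D → queue [B, L, M, E, F]
Visit B → queue [L, M, E, F]
Visit L → queue [M, E, F]
Visit M → queue [E, F]
Visit E → queue [F]
Visit F → queue []

J → H → N → A → C → Q → O → I → G → K → P → D → B → L → M → E → F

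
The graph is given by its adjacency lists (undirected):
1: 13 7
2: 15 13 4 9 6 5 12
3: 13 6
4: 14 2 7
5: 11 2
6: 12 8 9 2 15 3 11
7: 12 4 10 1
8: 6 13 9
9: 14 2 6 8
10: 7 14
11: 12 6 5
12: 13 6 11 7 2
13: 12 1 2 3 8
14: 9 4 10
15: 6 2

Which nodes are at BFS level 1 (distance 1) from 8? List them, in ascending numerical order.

Level 0: 8
Level 1: 6, 9, 13
Level 2: 1, 2, 3, 11, 12, 14, 15
Level 3: 4, 5, 7, 10

6, 9, 13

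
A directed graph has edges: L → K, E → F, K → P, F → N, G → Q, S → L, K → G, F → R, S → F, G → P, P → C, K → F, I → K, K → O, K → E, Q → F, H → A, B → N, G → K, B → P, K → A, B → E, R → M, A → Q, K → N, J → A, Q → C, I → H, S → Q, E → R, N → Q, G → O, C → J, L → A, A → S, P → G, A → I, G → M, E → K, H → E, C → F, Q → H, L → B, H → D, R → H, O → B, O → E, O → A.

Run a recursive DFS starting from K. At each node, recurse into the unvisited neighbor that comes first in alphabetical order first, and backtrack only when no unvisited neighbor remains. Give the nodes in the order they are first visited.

K → A → I → H → D → E → F → N → Q → C → J → R → M → S → L → B → P → G → O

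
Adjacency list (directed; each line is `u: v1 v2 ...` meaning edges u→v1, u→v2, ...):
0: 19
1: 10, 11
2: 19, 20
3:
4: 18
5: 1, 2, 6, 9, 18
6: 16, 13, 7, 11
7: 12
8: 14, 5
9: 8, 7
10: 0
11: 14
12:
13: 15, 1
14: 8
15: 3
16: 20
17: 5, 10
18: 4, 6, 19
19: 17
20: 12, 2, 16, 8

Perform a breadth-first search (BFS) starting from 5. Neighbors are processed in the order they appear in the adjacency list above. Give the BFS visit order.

Visit 5; enqueue 1, 2, 6, 9, 18 → queue [1, 2, 6, 9, 18]
Visit 1; enqueue 10, 11 → queue [2, 6, 9, 18, 10, 11]
Visit 2; enqueue 19, 20 → queue [6, 9, 18, 10, 11, 19, 20]
Visit 6; enqueue 16, 13, 7 → queue [9, 18, 10, 11, 19, 20, 16, 13, 7]
Visit 9; enqueue 8 → queue [18, 10, 11, 19, 20, 16, 13, 7, 8]
Visit 18; enqueue 4 → queue [10, 11, 19, 20, 16, 13, 7, 8, 4]
Visit 10; enqueue 0 → queue [11, 19, 20, 16, 13, 7, 8, 4, 0]
Visit 11; enqueue 14 → queue [19, 20, 16, 13, 7, 8, 4, 0, 14]
Visit 19; enqueue 17 → queue [20, 16, 13, 7, 8, 4, 0, 14, 17]
Visit 20; enqueue 12 → queue [16, 13, 7, 8, 4, 0, 14, 17, 12]
Visit 16 → queue [13, 7, 8, 4, 0, 14, 17, 12]
Visit 13; enqueue 15 → queue [7, 8, 4, 0, 14, 17, 12, 15]
Visit 7 → queue [8, 4, 0, 14, 17, 12, 15]
Visit 8 → queue [4, 0, 14, 17, 12, 15]
Visit 4 → queue [0, 14, 17, 12, 15]
Visit 0 → queue [14, 17, 12, 15]
Visit 14 → queue [17, 12, 15]
Visit 17 → queue [12, 15]
Visit 12 → queue [15]
Visit 15; enqueue 3 → queue [3]
Visit 3 → queue []

5 -> 1 -> 2 -> 6 -> 9 -> 18 -> 10 -> 11 -> 19 -> 20 -> 16 -> 13 -> 7 -> 8 -> 4 -> 0 -> 14 -> 17 -> 12 -> 15 -> 3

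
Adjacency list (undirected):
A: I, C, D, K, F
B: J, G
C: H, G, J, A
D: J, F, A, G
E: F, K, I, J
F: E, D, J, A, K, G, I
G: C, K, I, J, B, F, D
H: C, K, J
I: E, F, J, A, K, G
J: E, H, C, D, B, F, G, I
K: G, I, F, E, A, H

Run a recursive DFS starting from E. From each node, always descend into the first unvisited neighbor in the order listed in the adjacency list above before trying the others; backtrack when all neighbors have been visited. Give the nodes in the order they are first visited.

Visit E
E → F
F → D
D → J
J → H
H → C
C → G
G → K
K → I
I → A
G → B

E, F, D, J, H, C, G, K, I, A, B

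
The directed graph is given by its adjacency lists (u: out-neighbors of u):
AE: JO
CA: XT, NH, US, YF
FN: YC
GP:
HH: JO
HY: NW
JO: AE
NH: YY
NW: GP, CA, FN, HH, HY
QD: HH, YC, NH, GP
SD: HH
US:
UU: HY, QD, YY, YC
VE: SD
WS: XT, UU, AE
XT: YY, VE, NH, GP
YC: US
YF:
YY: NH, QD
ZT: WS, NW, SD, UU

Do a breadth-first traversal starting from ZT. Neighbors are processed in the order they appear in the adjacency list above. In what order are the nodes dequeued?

Visit ZT; enqueue WS, NW, SD, UU → queue [WS, NW, SD, UU]
Visit WS; enqueue XT, AE → queue [NW, SD, UU, XT, AE]
Visit NW; enqueue GP, CA, FN, HH, HY → queue [SD, UU, XT, AE, GP, CA, FN, HH, HY]
Visit SD → queue [UU, XT, AE, GP, CA, FN, HH, HY]
Visit UU; enqueue QD, YY, YC → queue [XT, AE, GP, CA, FN, HH, HY, QD, YY, YC]
Visit XT; enqueue VE, NH → queue [AE, GP, CA, FN, HH, HY, QD, YY, YC, VE, NH]
Visit AE; enqueue JO → queue [GP, CA, FN, HH, HY, QD, YY, YC, VE, NH, JO]
Visit GP → queue [CA, FN, HH, HY, QD, YY, YC, VE, NH, JO]
Visit CA; enqueue US, YF → queue [FN, HH, HY, QD, YY, YC, VE, NH, JO, US, YF]
Visit FN → queue [HH, HY, QD, YY, YC, VE, NH, JO, US, YF]
Visit HH → queue [HY, QD, YY, YC, VE, NH, JO, US, YF]
Visit HY → queue [QD, YY, YC, VE, NH, JO, US, YF]
Visit QD → queue [YY, YC, VE, NH, JO, US, YF]
Visit YY → queue [YC, VE, NH, JO, US, YF]
Visit YC → queue [VE, NH, JO, US, YF]
Visit VE → queue [NH, JO, US, YF]
Visit NH → queue [JO, US, YF]
Visit JO → queue [US, YF]
Visit US → queue [YF]
Visit YF → queue []

ZT, WS, NW, SD, UU, XT, AE, GP, CA, FN, HH, HY, QD, YY, YC, VE, NH, JO, US, YF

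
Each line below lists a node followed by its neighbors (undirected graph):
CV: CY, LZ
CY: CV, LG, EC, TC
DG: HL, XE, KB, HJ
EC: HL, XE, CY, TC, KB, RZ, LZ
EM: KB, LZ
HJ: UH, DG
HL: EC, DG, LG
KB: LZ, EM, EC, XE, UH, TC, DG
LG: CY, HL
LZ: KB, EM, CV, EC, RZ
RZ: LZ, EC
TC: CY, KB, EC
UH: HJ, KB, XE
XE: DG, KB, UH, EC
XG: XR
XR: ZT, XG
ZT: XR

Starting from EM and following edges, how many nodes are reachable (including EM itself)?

14

BFS from EM visits: EM, KB, LZ, DG, EC, TC, UH, XE, CV, RZ, HJ, HL, CY, LG
Reachable nodes: 14 of 17 total.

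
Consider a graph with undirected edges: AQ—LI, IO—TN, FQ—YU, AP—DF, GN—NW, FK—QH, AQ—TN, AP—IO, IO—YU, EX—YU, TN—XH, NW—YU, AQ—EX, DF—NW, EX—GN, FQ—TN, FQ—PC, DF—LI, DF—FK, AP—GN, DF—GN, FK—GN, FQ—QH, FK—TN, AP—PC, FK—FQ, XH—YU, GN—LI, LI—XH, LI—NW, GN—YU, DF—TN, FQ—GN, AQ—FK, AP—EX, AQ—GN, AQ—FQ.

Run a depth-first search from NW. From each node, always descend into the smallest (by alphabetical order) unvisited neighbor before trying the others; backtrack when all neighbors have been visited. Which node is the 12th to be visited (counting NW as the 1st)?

IO

Visit NW
NW → DF
DF → AP
AP → EX
EX → AQ
AQ → FK
FK → FQ
FQ → GN
GN → LI
LI → XH
XH → TN
TN → IO
IO → YU
FQ → PC
FQ → QH

Visit order: NW, DF, AP, EX, AQ, FK, FQ, GN, LI, XH, TN, IO, YU, PC, QH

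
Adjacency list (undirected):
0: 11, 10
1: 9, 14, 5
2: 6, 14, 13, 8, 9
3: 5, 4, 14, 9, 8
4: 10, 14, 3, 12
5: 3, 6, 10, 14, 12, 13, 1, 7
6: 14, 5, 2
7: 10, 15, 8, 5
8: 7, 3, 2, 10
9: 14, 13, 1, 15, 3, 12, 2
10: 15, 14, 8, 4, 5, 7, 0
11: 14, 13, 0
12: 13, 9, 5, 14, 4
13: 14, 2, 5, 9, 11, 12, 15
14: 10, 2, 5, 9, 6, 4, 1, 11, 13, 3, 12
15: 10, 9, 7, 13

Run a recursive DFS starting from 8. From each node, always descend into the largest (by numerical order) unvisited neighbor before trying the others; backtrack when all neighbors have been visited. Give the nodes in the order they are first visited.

Visit 8
8 → 10
10 → 15
15 → 13
13 → 14
14 → 12
12 → 9
9 → 3
3 → 5
5 → 7
5 → 6
6 → 2
5 → 1
3 → 4
14 → 11
11 → 0

8 -> 10 -> 15 -> 13 -> 14 -> 12 -> 9 -> 3 -> 5 -> 7 -> 6 -> 2 -> 1 -> 4 -> 11 -> 0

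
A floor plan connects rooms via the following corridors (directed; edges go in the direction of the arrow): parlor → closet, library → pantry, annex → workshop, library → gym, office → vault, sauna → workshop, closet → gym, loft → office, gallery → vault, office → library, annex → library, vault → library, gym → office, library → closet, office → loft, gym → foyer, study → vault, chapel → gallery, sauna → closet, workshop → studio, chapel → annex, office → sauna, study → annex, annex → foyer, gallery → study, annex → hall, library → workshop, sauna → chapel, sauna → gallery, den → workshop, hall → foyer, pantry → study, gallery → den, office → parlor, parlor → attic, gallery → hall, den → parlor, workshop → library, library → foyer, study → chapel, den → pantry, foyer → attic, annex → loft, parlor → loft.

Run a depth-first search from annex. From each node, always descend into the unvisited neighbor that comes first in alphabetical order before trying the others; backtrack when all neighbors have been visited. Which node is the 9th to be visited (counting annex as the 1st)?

loft

Visit annex
annex → foyer
foyer → attic
annex → hall
annex → library
library → closet
closet → gym
gym → office
office → loft
office → parlor
office → sauna
sauna → chapel
chapel → gallery
gallery → den
den → pantry
pantry → study
study → vault
den → workshop
workshop → studio

Visit order: annex, foyer, attic, hall, library, closet, gym, office, loft, parlor, sauna, chapel, gallery, den, pantry, study, vault, workshop, studio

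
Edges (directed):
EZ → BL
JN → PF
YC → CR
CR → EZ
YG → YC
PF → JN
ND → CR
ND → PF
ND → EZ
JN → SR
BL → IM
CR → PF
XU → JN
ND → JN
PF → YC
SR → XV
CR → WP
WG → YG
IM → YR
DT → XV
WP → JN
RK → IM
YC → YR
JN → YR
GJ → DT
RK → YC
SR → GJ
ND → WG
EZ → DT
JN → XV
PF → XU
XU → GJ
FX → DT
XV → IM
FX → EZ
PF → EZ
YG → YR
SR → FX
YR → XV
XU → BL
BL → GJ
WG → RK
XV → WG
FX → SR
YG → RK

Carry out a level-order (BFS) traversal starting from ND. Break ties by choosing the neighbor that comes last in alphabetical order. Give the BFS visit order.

ND WG PF JN EZ CR YG RK YC XU YR XV SR DT BL WP IM GJ FX

Visit ND; enqueue WG, PF, JN, EZ, CR → queue [WG, PF, JN, EZ, CR]
Visit WG; enqueue YG, RK → queue [PF, JN, EZ, CR, YG, RK]
Visit PF; enqueue YC, XU → queue [JN, EZ, CR, YG, RK, YC, XU]
Visit JN; enqueue YR, XV, SR → queue [EZ, CR, YG, RK, YC, XU, YR, XV, SR]
Visit EZ; enqueue DT, BL → queue [CR, YG, RK, YC, XU, YR, XV, SR, DT, BL]
Visit CR; enqueue WP → queue [YG, RK, YC, XU, YR, XV, SR, DT, BL, WP]
Visit YG → queue [RK, YC, XU, YR, XV, SR, DT, BL, WP]
Visit RK; enqueue IM → queue [YC, XU, YR, XV, SR, DT, BL, WP, IM]
Visit YC → queue [XU, YR, XV, SR, DT, BL, WP, IM]
Visit XU; enqueue GJ → queue [YR, XV, SR, DT, BL, WP, IM, GJ]
Visit YR → queue [XV, SR, DT, BL, WP, IM, GJ]
Visit XV → queue [SR, DT, BL, WP, IM, GJ]
Visit SR; enqueue FX → queue [DT, BL, WP, IM, GJ, FX]
Visit DT → queue [BL, WP, IM, GJ, FX]
Visit BL → queue [WP, IM, GJ, FX]
Visit WP → queue [IM, GJ, FX]
Visit IM → queue [GJ, FX]
Visit GJ → queue [FX]
Visit FX → queue []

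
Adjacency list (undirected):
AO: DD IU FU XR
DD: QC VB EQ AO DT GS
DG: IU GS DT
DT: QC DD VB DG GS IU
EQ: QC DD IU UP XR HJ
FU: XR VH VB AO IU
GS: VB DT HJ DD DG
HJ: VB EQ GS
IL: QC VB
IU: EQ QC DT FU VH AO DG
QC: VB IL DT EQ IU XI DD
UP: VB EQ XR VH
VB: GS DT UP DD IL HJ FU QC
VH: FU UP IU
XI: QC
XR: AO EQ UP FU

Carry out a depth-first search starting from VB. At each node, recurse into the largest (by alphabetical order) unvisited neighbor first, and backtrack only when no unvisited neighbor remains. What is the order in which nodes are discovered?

Visit VB
VB → UP
UP → XR
XR → FU
FU → VH
VH → IU
IU → QC
QC → XI
QC → IL
QC → EQ
EQ → HJ
HJ → GS
GS → DT
DT → DG
DT → DD
DD → AO

VB -> UP -> XR -> FU -> VH -> IU -> QC -> XI -> IL -> EQ -> HJ -> GS -> DT -> DG -> DD -> AO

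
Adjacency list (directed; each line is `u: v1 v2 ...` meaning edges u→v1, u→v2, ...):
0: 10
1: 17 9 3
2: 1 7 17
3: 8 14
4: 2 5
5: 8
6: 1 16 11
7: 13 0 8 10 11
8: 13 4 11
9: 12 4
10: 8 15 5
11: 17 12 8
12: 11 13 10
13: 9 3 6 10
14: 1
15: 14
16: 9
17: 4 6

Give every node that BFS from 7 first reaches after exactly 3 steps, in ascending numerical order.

1, 2, 14, 16

Level 0: 7
Level 1: 0, 8, 10, 11, 13
Level 2: 3, 4, 5, 6, 9, 12, 15, 17
Level 3: 1, 2, 14, 16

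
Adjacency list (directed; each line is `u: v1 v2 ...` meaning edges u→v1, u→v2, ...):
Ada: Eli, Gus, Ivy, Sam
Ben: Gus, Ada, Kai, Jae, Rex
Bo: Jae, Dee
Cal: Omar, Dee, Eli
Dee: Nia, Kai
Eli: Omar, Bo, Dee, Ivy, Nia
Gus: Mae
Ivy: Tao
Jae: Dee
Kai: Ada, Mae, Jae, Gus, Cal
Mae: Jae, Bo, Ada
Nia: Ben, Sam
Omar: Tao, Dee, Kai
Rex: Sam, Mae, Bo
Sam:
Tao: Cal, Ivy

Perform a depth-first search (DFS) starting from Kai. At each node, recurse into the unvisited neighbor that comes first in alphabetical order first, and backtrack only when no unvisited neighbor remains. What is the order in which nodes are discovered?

Visit Kai
Kai → Ada
Ada → Eli
Eli → Bo
Bo → Dee
Dee → Nia
Nia → Ben
Ben → Gus
Gus → Mae
Mae → Jae
Ben → Rex
Rex → Sam
Eli → Ivy
Ivy → Tao
Tao → Cal
Cal → Omar

Kai, Ada, Eli, Bo, Dee, Nia, Ben, Gus, Mae, Jae, Rex, Sam, Ivy, Tao, Cal, Omar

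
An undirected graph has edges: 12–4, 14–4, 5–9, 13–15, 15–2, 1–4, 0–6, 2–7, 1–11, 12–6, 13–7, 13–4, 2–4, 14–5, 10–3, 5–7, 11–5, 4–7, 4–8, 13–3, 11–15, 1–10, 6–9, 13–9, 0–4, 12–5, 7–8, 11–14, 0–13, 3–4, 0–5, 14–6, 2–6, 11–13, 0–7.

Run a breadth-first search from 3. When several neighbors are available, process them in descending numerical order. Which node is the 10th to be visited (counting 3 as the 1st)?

Visit 3; enqueue 13, 10, 4 → queue [13, 10, 4]
Visit 13; enqueue 15, 11, 9, 7, 0 → queue [10, 4, 15, 11, 9, 7, 0]
Visit 10; enqueue 1 → queue [4, 15, 11, 9, 7, 0, 1]
Visit 4; enqueue 14, 12, 8, 2 → queue [15, 11, 9, 7, 0, 1, 14, 12, 8, 2]
Visit 15 → queue [11, 9, 7, 0, 1, 14, 12, 8, 2]
Visit 11; enqueue 5 → queue [9, 7, 0, 1, 14, 12, 8, 2, 5]
Visit 9; enqueue 6 → queue [7, 0, 1, 14, 12, 8, 2, 5, 6]
Visit 7 → queue [0, 1, 14, 12, 8, 2, 5, 6]
Visit 0 → queue [1, 14, 12, 8, 2, 5, 6]
Visit 1 → queue [14, 12, 8, 2, 5, 6]
Visit 14 → queue [12, 8, 2, 5, 6]
Visit 12 → queue [8, 2, 5, 6]
Visit 8 → queue [2, 5, 6]
Visit 2 → queue [5, 6]
Visit 5 → queue [6]
Visit 6 → queue []

Visit order: 3, 13, 10, 4, 15, 11, 9, 7, 0, 1, 14, 12, 8, 2, 5, 6

1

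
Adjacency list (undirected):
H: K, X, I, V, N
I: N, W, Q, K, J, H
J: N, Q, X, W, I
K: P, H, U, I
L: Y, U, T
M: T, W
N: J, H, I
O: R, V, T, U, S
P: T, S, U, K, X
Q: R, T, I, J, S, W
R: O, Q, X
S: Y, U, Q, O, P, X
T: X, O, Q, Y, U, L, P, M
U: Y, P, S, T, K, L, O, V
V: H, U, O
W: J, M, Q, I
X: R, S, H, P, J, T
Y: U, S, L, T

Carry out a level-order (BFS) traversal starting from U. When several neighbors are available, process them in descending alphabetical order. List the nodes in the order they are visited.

U -> Y -> V -> T -> S -> P -> O -> L -> K -> H -> X -> Q -> M -> R -> I -> N -> J -> W

Visit U; enqueue Y, V, T, S, P, O, L, K → queue [Y, V, T, S, P, O, L, K]
Visit Y → queue [V, T, S, P, O, L, K]
Visit V; enqueue H → queue [T, S, P, O, L, K, H]
Visit T; enqueue X, Q, M → queue [S, P, O, L, K, H, X, Q, M]
Visit S → queue [P, O, L, K, H, X, Q, M]
Visit P → queue [O, L, K, H, X, Q, M]
Visit O; enqueue R → queue [L, K, H, X, Q, M, R]
Visit L → queue [K, H, X, Q, M, R]
Visit K; enqueue I → queue [H, X, Q, M, R, I]
Visit H; enqueue N → queue [X, Q, M, R, I, N]
Visit X; enqueue J → queue [Q, M, R, I, N, J]
Visit Q; enqueue W → queue [M, R, I, N, J, W]
Visit M → queue [R, I, N, J, W]
Visit R → queue [I, N, J, W]
Visit I → queue [N, J, W]
Visit N → queue [J, W]
Visit J → queue [W]
Visit W → queue []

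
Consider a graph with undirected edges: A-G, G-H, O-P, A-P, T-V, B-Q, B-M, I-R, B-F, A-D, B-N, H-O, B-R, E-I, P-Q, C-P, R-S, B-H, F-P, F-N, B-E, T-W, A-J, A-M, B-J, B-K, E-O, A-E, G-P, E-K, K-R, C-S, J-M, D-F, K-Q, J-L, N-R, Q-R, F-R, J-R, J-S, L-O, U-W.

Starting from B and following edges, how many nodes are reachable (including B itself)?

19

BFS from B visits: B, R, Q, N, M, K, J, H, F, E, S, I, P, A, L, O, G, D, C
Reachable nodes: 19 of 23 total.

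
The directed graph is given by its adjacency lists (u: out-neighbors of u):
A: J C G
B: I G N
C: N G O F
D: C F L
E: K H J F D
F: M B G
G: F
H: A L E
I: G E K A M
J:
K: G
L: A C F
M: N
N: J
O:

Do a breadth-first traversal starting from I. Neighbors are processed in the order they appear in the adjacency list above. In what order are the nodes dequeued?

Visit I; enqueue G, E, K, A, M → queue [G, E, K, A, M]
Visit G; enqueue F → queue [E, K, A, M, F]
Visit E; enqueue H, J, D → queue [K, A, M, F, H, J, D]
Visit K → queue [A, M, F, H, J, D]
Visit A; enqueue C → queue [M, F, H, J, D, C]
Visit M; enqueue N → queue [F, H, J, D, C, N]
Visit F; enqueue B → queue [H, J, D, C, N, B]
Visit H; enqueue L → queue [J, D, C, N, B, L]
Visit J → queue [D, C, N, B, L]
Visit D → queue [C, N, B, L]
Visit C; enqueue O → queue [N, B, L, O]
Visit N → queue [B, L, O]
Visit B → queue [L, O]
Visit L → queue [O]
Visit O → queue []

I → G → E → K → A → M → F → H → J → D → C → N → B → L → O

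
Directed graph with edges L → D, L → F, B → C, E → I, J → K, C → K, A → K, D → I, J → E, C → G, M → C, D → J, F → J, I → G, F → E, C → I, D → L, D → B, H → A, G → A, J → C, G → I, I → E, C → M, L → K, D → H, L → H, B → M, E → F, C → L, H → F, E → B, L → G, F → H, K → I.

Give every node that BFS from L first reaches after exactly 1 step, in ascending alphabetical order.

Level 0: L
Level 1: D, F, G, H, K
Level 2: A, B, E, I, J
Level 3: C, M

D, F, G, H, K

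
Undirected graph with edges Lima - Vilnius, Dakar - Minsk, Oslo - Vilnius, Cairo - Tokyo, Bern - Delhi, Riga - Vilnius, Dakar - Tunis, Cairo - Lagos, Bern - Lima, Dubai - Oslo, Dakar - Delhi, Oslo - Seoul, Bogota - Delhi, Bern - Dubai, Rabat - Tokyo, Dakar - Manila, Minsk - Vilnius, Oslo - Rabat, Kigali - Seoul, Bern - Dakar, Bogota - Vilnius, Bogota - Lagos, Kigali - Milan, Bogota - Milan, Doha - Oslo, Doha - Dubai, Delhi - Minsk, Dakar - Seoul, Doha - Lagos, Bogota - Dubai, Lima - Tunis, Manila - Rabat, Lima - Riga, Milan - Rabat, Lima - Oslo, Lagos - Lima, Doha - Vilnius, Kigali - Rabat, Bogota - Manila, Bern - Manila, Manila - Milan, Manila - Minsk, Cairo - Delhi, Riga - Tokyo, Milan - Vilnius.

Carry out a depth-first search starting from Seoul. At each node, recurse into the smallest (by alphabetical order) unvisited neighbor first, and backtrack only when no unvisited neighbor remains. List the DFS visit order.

Visit Seoul
Seoul → Dakar
Dakar → Bern
Bern → Delhi
Delhi → Bogota
Bogota → Dubai
Dubai → Doha
Doha → Lagos
Lagos → Cairo
Cairo → Tokyo
Tokyo → Rabat
Rabat → Kigali
Kigali → Milan
Milan → Manila
Manila → Minsk
Minsk → Vilnius
Vilnius → Lima
Lima → Oslo
Lima → Riga
Lima → Tunis

Seoul → Dakar → Bern → Delhi → Bogota → Dubai → Doha → Lagos → Cairo → Tokyo → Rabat → Kigali → Milan → Manila → Minsk → Vilnius → Lima → Oslo → Riga → Tunis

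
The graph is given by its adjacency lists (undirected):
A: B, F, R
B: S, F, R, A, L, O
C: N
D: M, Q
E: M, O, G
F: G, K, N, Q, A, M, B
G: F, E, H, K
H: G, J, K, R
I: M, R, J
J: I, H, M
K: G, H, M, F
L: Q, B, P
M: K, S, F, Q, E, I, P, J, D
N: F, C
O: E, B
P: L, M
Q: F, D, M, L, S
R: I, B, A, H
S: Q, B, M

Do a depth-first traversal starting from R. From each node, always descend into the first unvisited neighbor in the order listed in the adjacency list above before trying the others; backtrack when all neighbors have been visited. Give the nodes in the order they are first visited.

Visit R
R → I
I → M
M → K
K → G
G → F
F → N
N → C
F → Q
Q → D
Q → L
L → B
B → S
B → A
B → O
O → E
L → P
G → H
H → J

R → I → M → K → G → F → N → C → Q → D → L → B → S → A → O → E → P → H → J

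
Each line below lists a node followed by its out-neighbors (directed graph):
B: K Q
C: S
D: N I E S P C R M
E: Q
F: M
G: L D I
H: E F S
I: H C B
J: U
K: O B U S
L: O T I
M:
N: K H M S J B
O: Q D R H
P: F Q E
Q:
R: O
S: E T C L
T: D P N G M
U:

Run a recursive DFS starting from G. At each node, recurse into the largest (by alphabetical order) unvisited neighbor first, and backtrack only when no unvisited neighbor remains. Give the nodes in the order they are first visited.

G -> L -> T -> P -> Q -> F -> M -> E -> N -> S -> C -> K -> U -> O -> R -> H -> D -> I -> B -> J

Visit G
G → L
L → T
T → P
P → Q
P → F
F → M
P → E
T → N
N → S
S → C
N → K
K → U
K → O
O → R
O → H
O → D
D → I
I → B
N → J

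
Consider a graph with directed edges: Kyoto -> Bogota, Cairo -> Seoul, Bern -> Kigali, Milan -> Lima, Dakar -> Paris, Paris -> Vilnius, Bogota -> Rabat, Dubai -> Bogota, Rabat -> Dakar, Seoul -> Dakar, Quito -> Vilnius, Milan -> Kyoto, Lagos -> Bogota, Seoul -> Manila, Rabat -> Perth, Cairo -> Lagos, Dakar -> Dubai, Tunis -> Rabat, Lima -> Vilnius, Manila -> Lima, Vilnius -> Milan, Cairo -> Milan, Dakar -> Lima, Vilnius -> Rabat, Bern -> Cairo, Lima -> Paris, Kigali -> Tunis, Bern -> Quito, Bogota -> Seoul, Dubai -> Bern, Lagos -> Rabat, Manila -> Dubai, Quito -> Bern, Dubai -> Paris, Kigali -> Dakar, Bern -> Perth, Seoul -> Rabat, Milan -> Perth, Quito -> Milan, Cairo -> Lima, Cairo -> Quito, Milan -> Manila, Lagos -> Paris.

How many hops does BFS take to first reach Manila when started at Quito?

Level 0: Quito
Level 1: Bern, Milan, Vilnius
Level 2: Cairo, Kigali, Kyoto, Lima, Manila, Perth, Rabat
Level 3: Bogota, Dakar, Dubai, Lagos, Paris, Seoul, Tunis
Manila first appears at level 2.

2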